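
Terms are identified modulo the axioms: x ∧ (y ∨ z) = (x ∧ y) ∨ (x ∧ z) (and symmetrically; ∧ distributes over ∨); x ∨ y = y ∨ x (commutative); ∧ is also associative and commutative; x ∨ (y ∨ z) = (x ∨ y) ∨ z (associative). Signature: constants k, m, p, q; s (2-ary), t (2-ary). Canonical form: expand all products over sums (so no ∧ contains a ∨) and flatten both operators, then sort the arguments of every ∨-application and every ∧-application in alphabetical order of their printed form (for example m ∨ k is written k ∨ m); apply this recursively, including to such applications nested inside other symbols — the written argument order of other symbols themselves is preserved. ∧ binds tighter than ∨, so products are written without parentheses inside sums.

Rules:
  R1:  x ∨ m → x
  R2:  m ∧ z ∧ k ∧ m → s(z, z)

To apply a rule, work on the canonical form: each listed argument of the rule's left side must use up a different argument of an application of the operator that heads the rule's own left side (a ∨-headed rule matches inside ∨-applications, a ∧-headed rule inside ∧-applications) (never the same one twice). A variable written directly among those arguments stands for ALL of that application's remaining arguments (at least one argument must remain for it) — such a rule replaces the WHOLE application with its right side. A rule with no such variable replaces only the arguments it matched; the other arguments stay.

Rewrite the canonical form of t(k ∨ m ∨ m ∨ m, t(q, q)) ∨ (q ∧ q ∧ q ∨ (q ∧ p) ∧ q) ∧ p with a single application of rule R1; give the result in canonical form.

Canonical form:  p ∧ p ∧ q ∧ q ∨ p ∧ q ∧ q ∧ q ∨ t(k ∨ m ∨ m ∨ m, t(q, q))
Match R1:  consume m;  x := k ∨ m ∨ m
Every leftover argument binds to the variable; the entire application is replaced.
Giving:  p ∧ p ∧ q ∧ q ∨ p ∧ q ∧ q ∧ q ∨ t(k ∨ m ∨ m, t(q, q))

Answer: p ∧ p ∧ q ∧ q ∨ p ∧ q ∧ q ∧ q ∨ t(k ∨ m ∨ m, t(q, q))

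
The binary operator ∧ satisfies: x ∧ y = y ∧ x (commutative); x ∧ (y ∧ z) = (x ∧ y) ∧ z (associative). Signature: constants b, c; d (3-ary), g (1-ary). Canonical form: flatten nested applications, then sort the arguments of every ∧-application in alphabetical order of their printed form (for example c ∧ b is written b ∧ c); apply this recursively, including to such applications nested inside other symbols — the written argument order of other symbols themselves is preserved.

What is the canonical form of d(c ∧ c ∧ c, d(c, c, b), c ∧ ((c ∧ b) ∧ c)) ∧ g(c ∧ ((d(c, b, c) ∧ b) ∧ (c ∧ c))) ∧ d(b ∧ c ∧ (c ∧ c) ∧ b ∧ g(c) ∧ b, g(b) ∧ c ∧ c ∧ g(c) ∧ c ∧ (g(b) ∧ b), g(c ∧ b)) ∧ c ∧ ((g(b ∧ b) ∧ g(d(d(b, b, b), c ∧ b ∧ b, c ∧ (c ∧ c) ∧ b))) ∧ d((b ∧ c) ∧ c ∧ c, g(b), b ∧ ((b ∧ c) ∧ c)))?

Un-nest:  d(c ∧ c ∧ c, d(c, c, b), c ∧ ((c ∧ b) ∧ c)) ∧ g(c ∧ ((d(c, b, c) ∧ b) ∧ (c ∧ c))) ∧ d(b ∧ c ∧ (c ∧ c) ∧ b ∧ g(c) ∧ b, g(b) ∧ c ∧ c ∧ g(c) ∧ c ∧ (g(b) ∧ b), g(c ∧ b)) ∧ c ∧ g(b ∧ b) ∧ g(d(d(b, b, b), c ∧ b ∧ b, c ∧ (c ∧ c) ∧ b)) ∧ d((b ∧ c) ∧ c ∧ c, g(b), b ∧ ((b ∧ c) ∧ c))
Canonicalize subterm:  d(c ∧ c ∧ c, d(c, c, b), c ∧ ((c ∧ b) ∧ c))  →  d(c ∧ c ∧ c, d(c, c, b), b ∧ c ∧ c ∧ c)
Canonicalize subterm:  g(c ∧ ((d(c, b, c) ∧ b) ∧ (c ∧ c)))  →  g(b ∧ c ∧ c ∧ c ∧ d(c, b, c))
Canonicalize subterm:  d(b ∧ c ∧ (c ∧ c) ∧ b ∧ g(c) ∧ b, g(b) ∧ c ∧ c ∧ g(c) ∧ c ∧ (g(b) ∧ b), g(c ∧ b))  →  d(b ∧ b ∧ b ∧ c ∧ c ∧ c ∧ g(c), b ∧ c ∧ c ∧ c ∧ g(b) ∧ g(b) ∧ g(c), g(b ∧ c))
Sort arguments:  c ∧ d(b ∧ b ∧ b ∧ c ∧ c ∧ c ∧ g(c), b ∧ c ∧ c ∧ c ∧ g(b) ∧ g(b) ∧ g(c), g(b ∧ c)) ∧ d(b ∧ c ∧ c ∧ c, g(b), b ∧ b ∧ c ∧ c) ∧ d(c ∧ c ∧ c, d(c, c, b), b ∧ c ∧ c ∧ c) ∧ g(b ∧ b) ∧ g(b ∧ c ∧ c ∧ c ∧ d(c, b, c)) ∧ g(d(d(b, b, b), b ∧ b ∧ c, b ∧ c ∧ c ∧ c))

Answer: c ∧ d(b ∧ b ∧ b ∧ c ∧ c ∧ c ∧ g(c), b ∧ c ∧ c ∧ c ∧ g(b) ∧ g(b) ∧ g(c), g(b ∧ c)) ∧ d(b ∧ c ∧ c ∧ c, g(b), b ∧ b ∧ c ∧ c) ∧ d(c ∧ c ∧ c, d(c, c, b), b ∧ c ∧ c ∧ c) ∧ g(b ∧ b) ∧ g(b ∧ c ∧ c ∧ c ∧ d(c, b, c)) ∧ g(d(d(b, b, b), b ∧ b ∧ c, b ∧ c ∧ c ∧ c))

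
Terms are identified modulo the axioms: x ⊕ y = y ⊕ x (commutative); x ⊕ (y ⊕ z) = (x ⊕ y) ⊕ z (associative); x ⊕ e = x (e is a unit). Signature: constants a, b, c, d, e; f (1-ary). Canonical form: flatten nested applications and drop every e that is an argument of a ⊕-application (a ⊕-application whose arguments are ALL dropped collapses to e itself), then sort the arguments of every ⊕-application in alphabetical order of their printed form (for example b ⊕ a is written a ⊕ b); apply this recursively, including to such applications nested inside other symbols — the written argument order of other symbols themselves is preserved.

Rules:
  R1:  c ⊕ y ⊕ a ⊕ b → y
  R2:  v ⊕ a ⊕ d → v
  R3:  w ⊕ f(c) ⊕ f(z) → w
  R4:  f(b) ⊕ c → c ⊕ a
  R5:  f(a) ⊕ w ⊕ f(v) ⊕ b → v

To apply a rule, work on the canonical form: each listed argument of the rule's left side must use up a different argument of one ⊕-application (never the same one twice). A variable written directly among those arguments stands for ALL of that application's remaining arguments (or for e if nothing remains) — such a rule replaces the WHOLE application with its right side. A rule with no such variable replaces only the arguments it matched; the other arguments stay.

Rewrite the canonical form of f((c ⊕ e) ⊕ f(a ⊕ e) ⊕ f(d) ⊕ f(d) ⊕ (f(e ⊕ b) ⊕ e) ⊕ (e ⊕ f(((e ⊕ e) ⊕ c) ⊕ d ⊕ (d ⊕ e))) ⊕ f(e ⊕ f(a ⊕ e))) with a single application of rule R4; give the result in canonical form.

Canonical form:  f(c ⊕ f(a) ⊕ f(b) ⊕ f(c ⊕ d ⊕ d) ⊕ f(d) ⊕ f(d) ⊕ f(f(a)))
R4 matches:  uses c, f(b)
New term:  f(a ⊕ c ⊕ f(a) ⊕ f(c ⊕ d ⊕ d) ⊕ f(d) ⊕ f(d) ⊕ f(f(a)))

Answer: f(a ⊕ c ⊕ f(a) ⊕ f(c ⊕ d ⊕ d) ⊕ f(d) ⊕ f(d) ⊕ f(f(a)))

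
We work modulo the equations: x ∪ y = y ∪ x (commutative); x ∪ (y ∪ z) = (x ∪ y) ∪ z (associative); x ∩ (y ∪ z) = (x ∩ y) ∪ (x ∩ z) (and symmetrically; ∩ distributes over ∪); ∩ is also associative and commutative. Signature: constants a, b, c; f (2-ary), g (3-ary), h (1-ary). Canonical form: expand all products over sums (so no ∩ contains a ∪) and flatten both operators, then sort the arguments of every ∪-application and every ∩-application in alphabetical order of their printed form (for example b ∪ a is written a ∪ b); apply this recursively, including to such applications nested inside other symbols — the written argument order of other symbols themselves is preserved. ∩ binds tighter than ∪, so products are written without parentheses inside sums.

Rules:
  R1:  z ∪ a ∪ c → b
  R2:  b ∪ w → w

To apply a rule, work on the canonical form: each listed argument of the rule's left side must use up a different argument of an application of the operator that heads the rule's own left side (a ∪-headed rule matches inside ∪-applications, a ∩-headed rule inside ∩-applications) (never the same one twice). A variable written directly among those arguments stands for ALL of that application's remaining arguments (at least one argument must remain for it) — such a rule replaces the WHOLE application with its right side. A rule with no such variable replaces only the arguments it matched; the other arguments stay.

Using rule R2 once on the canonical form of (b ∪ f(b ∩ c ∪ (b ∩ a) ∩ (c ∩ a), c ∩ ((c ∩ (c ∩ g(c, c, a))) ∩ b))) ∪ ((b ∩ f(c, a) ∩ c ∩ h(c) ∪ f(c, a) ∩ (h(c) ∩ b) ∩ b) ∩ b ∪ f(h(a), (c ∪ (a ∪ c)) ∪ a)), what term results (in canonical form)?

Answer: b ∩ b ∩ b ∩ f(c, a) ∩ h(c) ∪ b ∩ b ∩ c ∩ f(c, a) ∩ h(c) ∪ f(a ∩ a ∩ b ∩ c ∪ b ∩ c, b ∩ c ∩ c ∩ c ∩ g(c, c, a)) ∪ f(h(a), a ∪ a ∪ c ∪ c)

Derivation:
Canonical form:  b ∪ b ∩ b ∩ b ∩ f(c, a) ∩ h(c) ∪ b ∩ b ∩ c ∩ f(c, a) ∩ h(c) ∪ f(a ∩ a ∩ b ∩ c ∪ b ∩ c, b ∩ c ∩ c ∩ c ∩ g(c, c, a)) ∪ f(h(a), a ∪ a ∪ c ∪ c)
R2 matches:  uses b;  w := b ∩ b ∩ b ∩ f(c, a) ∩ h(c) ∪ b ∩ b ∩ c ∩ f(c, a) ∩ h(c) ∪ f(a ∩ a ∩ b ∩ c ∪ b ∩ c, b ∩ c ∩ c ∩ c ∩ g(c, c, a)) ∪ f(h(a), a ∪ a ∪ c ∪ c)
The variable takes the whole remainder — replace the entire application.
Result:  b ∩ b ∩ b ∩ f(c, a) ∩ h(c) ∪ b ∩ b ∩ c ∩ f(c, a) ∩ h(c) ∪ f(a ∩ a ∩ b ∩ c ∪ b ∩ c, b ∩ c ∩ c ∩ c ∩ g(c, c, a)) ∪ f(h(a), a ∪ a ∪ c ∪ c)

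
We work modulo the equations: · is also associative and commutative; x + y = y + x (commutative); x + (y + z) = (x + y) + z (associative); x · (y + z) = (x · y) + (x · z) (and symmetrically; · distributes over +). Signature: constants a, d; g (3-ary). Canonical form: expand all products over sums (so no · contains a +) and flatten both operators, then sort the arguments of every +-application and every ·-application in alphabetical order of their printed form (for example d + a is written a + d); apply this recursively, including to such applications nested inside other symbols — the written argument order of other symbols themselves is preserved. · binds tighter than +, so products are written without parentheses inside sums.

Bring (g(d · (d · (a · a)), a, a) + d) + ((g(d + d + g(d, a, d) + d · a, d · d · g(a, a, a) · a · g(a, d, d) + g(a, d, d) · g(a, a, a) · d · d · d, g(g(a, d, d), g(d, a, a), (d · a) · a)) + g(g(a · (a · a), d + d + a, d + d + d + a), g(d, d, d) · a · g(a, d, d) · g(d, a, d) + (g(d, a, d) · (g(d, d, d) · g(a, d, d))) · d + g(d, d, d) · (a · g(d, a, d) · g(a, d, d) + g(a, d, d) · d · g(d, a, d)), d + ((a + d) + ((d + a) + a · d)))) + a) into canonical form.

Answer: a + d + g(a · a · d · d, a, a) + g(a · d + d + d + g(d, a, d), a · d · d · g(a, a, a) · g(a, d, d) + d · d · d · g(a, a, a) · g(a, d, d), g(g(a, d, d), g(d, a, a), a · a · d)) + g(g(a · a · a, a + d + d, a + d + d + d), a · g(a, d, d) · g(d, a, d) · g(d, d, d) + a · g(a, d, d) · g(d, a, d) · g(d, d, d) + d · g(a, d, d) · g(d, a, d) · g(d, d, d) + d · g(a, d, d) · g(d, a, d) · g(d, d, d), a + a + a · d + d + d + d)

Derivation:
Distribute:  g(a · a · d · d, a, a) + d + g(a · d + d + d + g(d, a, d), a · d · d · g(a, a, a) · g(a, d, d) + d · d · d · g(a, a, a) · g(a, d, d), g(g(a, d, d), g(d, a, a), a · a · d)) + g(g(a · a · a, a + d + d, a + d + d + d), a · g(a, d, d) · g(d, a, d) · g(d, d, d) + a · g(a, d, d) · g(d, a, d) · g(d, d, d) + d · g(a, d, d) · g(d, a, d) · g(d, d, d) + d · g(a, d, d) · g(d, a, d) · g(d, d, d), a + a + a · d + d + d + d) + a
Sort:  a + d + g(a · a · d · d, a, a) + g(a · d + d + d + g(d, a, d), a · d · d · g(a, a, a) · g(a, d, d) + d · d · d · g(a, a, a) · g(a, d, d), g(g(a, d, d), g(d, a, a), a · a · d)) + g(g(a · a · a, a + d + d, a + d + d + d), a · g(a, d, d) · g(d, a, d) · g(d, d, d) + a · g(a, d, d) · g(d, a, d) · g(d, d, d) + d · g(a, d, d) · g(d, a, d) · g(d, d, d) + d · g(a, d, d) · g(d, a, d) · g(d, d, d), a + a + a · d + d + d + d)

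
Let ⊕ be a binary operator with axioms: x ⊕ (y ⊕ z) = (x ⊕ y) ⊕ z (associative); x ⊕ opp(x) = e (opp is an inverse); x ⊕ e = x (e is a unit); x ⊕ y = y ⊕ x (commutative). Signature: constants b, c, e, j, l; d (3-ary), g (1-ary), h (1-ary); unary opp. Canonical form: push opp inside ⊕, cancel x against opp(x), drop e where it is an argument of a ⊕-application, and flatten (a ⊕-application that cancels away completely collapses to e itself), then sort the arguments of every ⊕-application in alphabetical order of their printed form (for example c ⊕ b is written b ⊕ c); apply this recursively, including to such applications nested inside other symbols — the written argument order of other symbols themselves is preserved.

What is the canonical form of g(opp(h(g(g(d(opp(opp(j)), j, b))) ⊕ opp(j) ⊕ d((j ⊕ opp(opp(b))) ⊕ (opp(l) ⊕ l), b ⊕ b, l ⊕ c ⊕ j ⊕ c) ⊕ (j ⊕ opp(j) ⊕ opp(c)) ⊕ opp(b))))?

Work inside:  g(g(d(opp(opp(j)), j, b))) ⊕ opp(j) ⊕ d((j ⊕ opp(opp(b))) ⊕ (opp(l) ⊕ l), b ⊕ b, l ⊕ c ⊕ j ⊕ c) ⊕ (j ⊕ opp(j) ⊕ opp(c)) ⊕ opp(b)
Push opp inside:  distribute opp over ⊕ and collapse double opp
Combine occurrences:  g(g(d(j, j, b))) ⊕ opp(j) ⊕ d(b ⊕ j, b ⊕ b, c ⊕ c ⊕ j ⊕ l) ⊕ opp(c) ⊕ opp(b)
Sort:  d(b ⊕ j, b ⊕ b, c ⊕ c ⊕ j ⊕ l) ⊕ g(g(d(j, j, b))) ⊕ opp(b) ⊕ opp(c) ⊕ opp(j)
Rebuild:  g(opp(h(d(b ⊕ j, b ⊕ b, c ⊕ c ⊕ j ⊕ l) ⊕ g(g(d(j, j, b))) ⊕ opp(b) ⊕ opp(c) ⊕ opp(j))))

Answer: g(opp(h(d(b ⊕ j, b ⊕ b, c ⊕ c ⊕ j ⊕ l) ⊕ g(g(d(j, j, b))) ⊕ opp(b) ⊕ opp(c) ⊕ opp(j))))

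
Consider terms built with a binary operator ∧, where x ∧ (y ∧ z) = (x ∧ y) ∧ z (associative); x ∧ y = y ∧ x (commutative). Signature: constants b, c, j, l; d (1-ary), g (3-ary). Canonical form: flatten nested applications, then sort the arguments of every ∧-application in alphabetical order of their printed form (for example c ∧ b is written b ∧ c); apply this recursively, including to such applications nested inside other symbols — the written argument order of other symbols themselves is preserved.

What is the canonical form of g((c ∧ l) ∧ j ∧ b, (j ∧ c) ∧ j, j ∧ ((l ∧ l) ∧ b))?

Descend into:  j ∧ ((l ∧ l) ∧ b)
Merge nested applications:  j ∧ l ∧ l ∧ b
Sort:  b ∧ j ∧ l ∧ l
Put back:  g(b ∧ c ∧ j ∧ l, c ∧ j ∧ j, b ∧ j ∧ l ∧ l)

Answer: g(b ∧ c ∧ j ∧ l, c ∧ j ∧ j, b ∧ j ∧ l ∧ l)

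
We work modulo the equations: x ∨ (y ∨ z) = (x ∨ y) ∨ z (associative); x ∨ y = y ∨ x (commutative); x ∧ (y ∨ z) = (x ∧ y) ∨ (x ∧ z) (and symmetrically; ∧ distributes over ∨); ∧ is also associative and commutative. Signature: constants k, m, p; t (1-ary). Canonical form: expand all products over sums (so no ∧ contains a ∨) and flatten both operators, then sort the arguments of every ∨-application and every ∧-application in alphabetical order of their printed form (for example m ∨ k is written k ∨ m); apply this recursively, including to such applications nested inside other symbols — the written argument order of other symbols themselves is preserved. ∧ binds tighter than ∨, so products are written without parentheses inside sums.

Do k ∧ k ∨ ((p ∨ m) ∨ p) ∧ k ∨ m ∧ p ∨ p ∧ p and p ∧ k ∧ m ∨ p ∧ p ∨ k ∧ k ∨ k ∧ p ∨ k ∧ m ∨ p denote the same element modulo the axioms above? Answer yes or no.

Left:  k ∧ k ∨ ((p ∨ m) ∨ p) ∧ k ∨ m ∧ p ∨ p ∧ p
  Expand:  k ∧ k ∨ k ∧ p ∨ k ∧ m ∨ k ∧ p ∨ m ∧ p ∨ p ∧ p
  Sort:  k ∧ k ∨ k ∧ m ∨ k ∧ p ∨ k ∧ p ∨ m ∧ p ∨ p ∧ p
Right:  p ∧ k ∧ m ∨ p ∧ p ∨ k ∧ k ∨ k ∧ p ∨ k ∧ m ∨ p
  Flatten:  k ∧ m ∧ p ∨ p ∧ p ∨ k ∧ k ∨ k ∧ p ∨ k ∧ m ∨ p
  Order the arguments:  k ∧ k ∨ k ∧ m ∨ k ∧ m ∧ p ∨ k ∧ p ∨ p ∨ p ∧ p

Answer: no — k ∧ k ∨ k ∧ m ∨ k ∧ p ∨ k ∧ p ∨ m ∧ p ∨ p ∧ p vs k ∧ k ∨ k ∧ m ∨ k ∧ m ∧ p ∨ k ∧ p ∨ p ∨ p ∧ p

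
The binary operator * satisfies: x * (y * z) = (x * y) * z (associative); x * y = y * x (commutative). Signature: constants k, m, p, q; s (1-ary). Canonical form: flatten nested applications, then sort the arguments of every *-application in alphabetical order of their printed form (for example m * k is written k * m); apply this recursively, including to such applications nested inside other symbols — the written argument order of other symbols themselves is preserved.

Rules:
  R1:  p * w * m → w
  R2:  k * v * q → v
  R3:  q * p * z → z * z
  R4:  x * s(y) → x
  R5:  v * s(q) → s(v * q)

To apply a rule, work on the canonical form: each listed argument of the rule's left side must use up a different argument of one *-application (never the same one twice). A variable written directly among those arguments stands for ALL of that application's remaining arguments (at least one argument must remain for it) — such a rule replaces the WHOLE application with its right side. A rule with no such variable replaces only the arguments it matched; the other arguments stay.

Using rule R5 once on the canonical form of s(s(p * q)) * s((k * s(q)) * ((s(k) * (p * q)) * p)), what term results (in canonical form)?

Answer: s(s(k * p * p * q * q * s(k))) * s(s(p * q))

Derivation:
Canonical form:  s(k * p * p * q * s(k) * s(q)) * s(s(p * q))
R5 matches:  uses s(q);  v := k * p * p * q * s(k)
The variable takes the whole remainder — replace the entire application.
Giving:  s(s(k * p * p * q * q * s(k))) * s(s(p * q))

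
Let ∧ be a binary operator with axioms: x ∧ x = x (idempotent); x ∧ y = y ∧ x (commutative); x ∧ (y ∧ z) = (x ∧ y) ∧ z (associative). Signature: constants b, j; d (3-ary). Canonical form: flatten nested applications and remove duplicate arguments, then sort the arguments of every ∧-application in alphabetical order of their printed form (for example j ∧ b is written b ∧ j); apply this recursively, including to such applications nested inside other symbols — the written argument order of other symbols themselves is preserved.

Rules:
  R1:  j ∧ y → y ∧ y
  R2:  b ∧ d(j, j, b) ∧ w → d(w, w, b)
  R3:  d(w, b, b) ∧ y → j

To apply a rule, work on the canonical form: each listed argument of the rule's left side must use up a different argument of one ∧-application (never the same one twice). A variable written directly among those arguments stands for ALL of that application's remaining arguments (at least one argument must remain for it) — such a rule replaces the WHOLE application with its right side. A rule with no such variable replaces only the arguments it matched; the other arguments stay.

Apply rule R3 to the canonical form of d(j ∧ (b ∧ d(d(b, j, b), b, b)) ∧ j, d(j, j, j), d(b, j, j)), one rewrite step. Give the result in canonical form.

Canonical form:  d(b ∧ d(d(b, j, b), b, b) ∧ j, d(j, j, j), d(b, j, j))
R3 matches:  uses d(d(b, j, b), b, b);  w := d(b, j, b), y := b ∧ j
Every leftover argument binds to the variable; the entire application is replaced.
New term:  d(j, d(j, j, j), d(b, j, j))

Answer: d(j, d(j, j, j), d(b, j, j))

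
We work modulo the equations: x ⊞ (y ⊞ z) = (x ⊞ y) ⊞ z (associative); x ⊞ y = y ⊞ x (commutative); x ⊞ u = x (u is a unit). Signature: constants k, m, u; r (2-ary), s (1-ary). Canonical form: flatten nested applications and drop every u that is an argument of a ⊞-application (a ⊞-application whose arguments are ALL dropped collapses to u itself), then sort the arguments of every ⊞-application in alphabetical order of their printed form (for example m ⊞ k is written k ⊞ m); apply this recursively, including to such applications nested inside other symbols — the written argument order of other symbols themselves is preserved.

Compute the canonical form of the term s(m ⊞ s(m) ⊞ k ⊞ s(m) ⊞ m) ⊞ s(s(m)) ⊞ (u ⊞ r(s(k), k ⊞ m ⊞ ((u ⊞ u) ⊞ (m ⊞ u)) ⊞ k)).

Answer: r(s(k), k ⊞ k ⊞ m ⊞ m) ⊞ s(k ⊞ m ⊞ m ⊞ s(m) ⊞ s(m)) ⊞ s(s(m))

Derivation:
Un-nest:  s(m ⊞ s(m) ⊞ k ⊞ s(m) ⊞ m) ⊞ s(s(m)) ⊞ u ⊞ r(s(k), k ⊞ m ⊞ ((u ⊞ u) ⊞ (m ⊞ u)) ⊞ k)
Inside:  s(m ⊞ s(m) ⊞ k ⊞ s(m) ⊞ m)  →  s(k ⊞ m ⊞ m ⊞ s(m) ⊞ s(m))
Simplify inside:  r(s(k), k ⊞ m ⊞ ((u ⊞ u) ⊞ (m ⊞ u)) ⊞ k)  →  r(s(k), k ⊞ k ⊞ m ⊞ m)
Units out:  drop u
Sort arguments:  r(s(k), k ⊞ k ⊞ m ⊞ m) ⊞ s(k ⊞ m ⊞ m ⊞ s(m) ⊞ s(m)) ⊞ s(s(m))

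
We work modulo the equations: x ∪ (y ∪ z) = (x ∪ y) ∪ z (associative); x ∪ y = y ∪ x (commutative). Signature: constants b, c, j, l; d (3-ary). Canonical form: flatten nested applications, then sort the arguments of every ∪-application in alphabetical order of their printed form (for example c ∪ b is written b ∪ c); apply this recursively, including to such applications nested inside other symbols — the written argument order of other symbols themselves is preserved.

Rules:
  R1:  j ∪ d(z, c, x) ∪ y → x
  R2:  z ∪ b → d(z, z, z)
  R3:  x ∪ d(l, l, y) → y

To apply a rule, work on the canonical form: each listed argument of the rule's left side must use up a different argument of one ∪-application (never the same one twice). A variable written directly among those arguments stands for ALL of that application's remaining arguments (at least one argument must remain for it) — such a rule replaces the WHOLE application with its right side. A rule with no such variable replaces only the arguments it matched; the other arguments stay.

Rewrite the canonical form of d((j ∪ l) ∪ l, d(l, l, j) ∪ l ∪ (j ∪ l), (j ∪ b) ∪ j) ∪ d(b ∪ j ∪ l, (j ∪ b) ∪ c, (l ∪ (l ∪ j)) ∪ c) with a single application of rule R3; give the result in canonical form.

Canonical form:  d(b ∪ j ∪ l, b ∪ c ∪ j, c ∪ j ∪ l ∪ l) ∪ d(j ∪ l ∪ l, d(l, l, j) ∪ j ∪ l ∪ l, b ∪ j ∪ j)
R3 matches:  uses d(l, l, j);  x := j ∪ l ∪ l, y := j
The variable takes the whole remainder — replace the entire application.
Result:  d(b ∪ j ∪ l, b ∪ c ∪ j, c ∪ j ∪ l ∪ l) ∪ d(j ∪ l ∪ l, j, b ∪ j ∪ j)

Answer: d(b ∪ j ∪ l, b ∪ c ∪ j, c ∪ j ∪ l ∪ l) ∪ d(j ∪ l ∪ l, j, b ∪ j ∪ j)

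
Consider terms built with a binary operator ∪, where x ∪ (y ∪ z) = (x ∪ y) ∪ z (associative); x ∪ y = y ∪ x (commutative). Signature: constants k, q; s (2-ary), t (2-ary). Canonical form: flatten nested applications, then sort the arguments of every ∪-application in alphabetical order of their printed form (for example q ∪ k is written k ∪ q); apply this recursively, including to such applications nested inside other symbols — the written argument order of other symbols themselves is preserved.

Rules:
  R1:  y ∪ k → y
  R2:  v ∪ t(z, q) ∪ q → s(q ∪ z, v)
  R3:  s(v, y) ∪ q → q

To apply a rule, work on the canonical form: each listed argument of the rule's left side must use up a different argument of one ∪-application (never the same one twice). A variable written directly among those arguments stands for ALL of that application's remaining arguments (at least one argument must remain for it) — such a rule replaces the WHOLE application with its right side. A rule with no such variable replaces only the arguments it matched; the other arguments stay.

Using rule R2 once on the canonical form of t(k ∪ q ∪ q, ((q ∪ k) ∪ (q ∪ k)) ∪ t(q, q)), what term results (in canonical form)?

Canonical form:  t(k ∪ q ∪ q, k ∪ k ∪ q ∪ q ∪ t(q, q))
Apply R2:  consuming q, t(q, q);  v := k ∪ k ∪ q, z := q
The extension variable absorbs all remaining arguments, so the whole application is rewritten.
New term:  t(k ∪ q ∪ q, s(q ∪ q, k ∪ k ∪ q))

Answer: t(k ∪ q ∪ q, s(q ∪ q, k ∪ k ∪ q))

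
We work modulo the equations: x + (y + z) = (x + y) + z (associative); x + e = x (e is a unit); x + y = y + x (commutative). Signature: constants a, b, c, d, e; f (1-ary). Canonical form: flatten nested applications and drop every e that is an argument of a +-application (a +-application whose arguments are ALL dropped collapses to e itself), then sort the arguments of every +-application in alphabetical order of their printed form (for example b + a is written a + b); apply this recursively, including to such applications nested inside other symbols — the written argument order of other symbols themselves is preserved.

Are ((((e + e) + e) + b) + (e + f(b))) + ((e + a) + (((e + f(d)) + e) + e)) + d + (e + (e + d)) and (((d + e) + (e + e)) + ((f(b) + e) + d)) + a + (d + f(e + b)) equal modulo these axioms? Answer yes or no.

Left:  ((((e + e) + e) + b) + (e + f(b))) + ((e + a) + (((e + f(d)) + e) + e)) + d + (e + (e + d))
  Un-nest:  e + e + e + b + e + f(b) + e + a + e + f(d) + e + e + d + e + e + d
  Drop the unit:  drop e (×10)
  Order the arguments:  a + b + d + d + f(b) + f(d)
Right:  (((d + e) + (e + e)) + ((f(b) + e) + d)) + a + (d + f(e + b))
  Merge nested applications:  d + e + e + e + f(b) + e + d + a + d + f(e + b)
  Inside:  f(e + b)  →  f(b)
  Unit:  drop e (×4)
  Order the arguments:  a + d + d + d + f(b) + f(b)

Answer: no — a + b + d + d + f(b) + f(d) vs a + d + d + d + f(b) + f(b)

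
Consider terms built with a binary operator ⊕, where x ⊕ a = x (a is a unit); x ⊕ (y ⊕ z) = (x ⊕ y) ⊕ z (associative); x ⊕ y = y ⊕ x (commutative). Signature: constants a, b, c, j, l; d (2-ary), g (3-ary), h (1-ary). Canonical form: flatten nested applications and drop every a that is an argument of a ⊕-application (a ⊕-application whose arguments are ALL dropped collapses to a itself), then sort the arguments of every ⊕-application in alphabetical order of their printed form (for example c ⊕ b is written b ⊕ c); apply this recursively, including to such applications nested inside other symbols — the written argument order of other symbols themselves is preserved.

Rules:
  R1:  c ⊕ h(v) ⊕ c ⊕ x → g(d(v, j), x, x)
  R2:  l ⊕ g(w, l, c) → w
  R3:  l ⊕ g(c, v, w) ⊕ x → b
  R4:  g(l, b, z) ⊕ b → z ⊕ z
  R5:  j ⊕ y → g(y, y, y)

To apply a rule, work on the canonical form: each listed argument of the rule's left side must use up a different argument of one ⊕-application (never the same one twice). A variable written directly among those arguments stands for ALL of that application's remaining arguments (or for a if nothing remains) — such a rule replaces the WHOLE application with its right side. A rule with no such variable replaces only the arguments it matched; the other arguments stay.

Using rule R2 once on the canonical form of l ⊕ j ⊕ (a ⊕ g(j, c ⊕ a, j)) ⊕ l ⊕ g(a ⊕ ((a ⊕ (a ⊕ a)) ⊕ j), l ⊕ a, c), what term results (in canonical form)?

Answer: g(j, c, j) ⊕ j ⊕ j ⊕ l

Derivation:
Canonical form:  g(j, c, j) ⊕ g(j, l, c) ⊕ j ⊕ l ⊕ l
Apply R2:  consuming g(j, l, c), l;  w := j
New term:  g(j, c, j) ⊕ j ⊕ j ⊕ l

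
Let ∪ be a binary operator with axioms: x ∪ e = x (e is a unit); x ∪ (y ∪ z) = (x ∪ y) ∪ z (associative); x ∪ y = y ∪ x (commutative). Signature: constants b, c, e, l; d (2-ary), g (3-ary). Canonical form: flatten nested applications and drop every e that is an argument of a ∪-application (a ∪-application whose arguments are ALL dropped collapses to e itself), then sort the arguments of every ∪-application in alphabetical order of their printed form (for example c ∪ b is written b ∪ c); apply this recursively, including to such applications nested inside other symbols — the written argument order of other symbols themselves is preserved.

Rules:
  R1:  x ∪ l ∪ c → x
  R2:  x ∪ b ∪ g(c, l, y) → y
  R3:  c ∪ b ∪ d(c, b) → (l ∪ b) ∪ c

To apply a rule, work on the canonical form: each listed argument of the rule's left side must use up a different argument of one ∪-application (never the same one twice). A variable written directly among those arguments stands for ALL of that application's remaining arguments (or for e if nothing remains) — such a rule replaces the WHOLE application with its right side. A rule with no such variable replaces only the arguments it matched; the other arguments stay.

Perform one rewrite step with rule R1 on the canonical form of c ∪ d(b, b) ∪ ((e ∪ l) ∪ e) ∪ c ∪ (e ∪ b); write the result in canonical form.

Canonical form:  b ∪ c ∪ c ∪ d(b, b) ∪ l
Apply R1:  consuming c, l;  x := b ∪ c ∪ d(b, b)
Every leftover argument binds to the variable; the entire application is replaced.
Giving:  b ∪ c ∪ d(b, b)

Answer: b ∪ c ∪ d(b, b)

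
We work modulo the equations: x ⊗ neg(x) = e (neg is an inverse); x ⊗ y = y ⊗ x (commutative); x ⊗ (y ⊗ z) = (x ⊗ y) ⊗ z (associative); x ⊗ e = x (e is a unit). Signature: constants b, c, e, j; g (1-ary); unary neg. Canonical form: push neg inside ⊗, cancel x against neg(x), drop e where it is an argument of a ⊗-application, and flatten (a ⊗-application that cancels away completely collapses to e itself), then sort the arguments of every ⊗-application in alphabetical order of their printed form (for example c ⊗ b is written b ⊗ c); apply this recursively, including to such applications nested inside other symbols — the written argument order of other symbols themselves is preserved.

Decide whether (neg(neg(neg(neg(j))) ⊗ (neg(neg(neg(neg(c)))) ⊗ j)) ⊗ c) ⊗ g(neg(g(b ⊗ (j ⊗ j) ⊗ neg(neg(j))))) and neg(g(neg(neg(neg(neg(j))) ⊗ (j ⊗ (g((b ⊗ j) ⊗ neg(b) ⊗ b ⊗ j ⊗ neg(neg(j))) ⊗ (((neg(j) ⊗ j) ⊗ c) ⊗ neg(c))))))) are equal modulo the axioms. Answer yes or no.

Answer: no — g(neg(g(b ⊗ j ⊗ j ⊗ j))) vs neg(g(neg(g(b ⊗ j ⊗ j ⊗ j))))

Derivation:
Left:  (neg(neg(neg(neg(j))) ⊗ (neg(neg(neg(neg(c)))) ⊗ j)) ⊗ c) ⊗ g(neg(g(b ⊗ (j ⊗ j) ⊗ neg(neg(j)))))
  Push neg inside:  distribute neg over ⊗ and collapse double neg
  Cancel inverse pairs:  j cancels; c cancels
  Combine occurrences:  g(neg(g(b ⊗ j ⊗ j ⊗ j)))
Right:  neg(g(neg(neg(neg(neg(j))) ⊗ (j ⊗ (g((b ⊗ j) ⊗ neg(b) ⊗ b ⊗ j ⊗ neg(neg(j))) ⊗ (((neg(j) ⊗ j) ⊗ c) ⊗ neg(c)))))))
  Push neg inside:  distribute neg over ⊗ and collapse double neg
  Collect terms:  neg(g(neg(g(b ⊗ j ⊗ j ⊗ j))))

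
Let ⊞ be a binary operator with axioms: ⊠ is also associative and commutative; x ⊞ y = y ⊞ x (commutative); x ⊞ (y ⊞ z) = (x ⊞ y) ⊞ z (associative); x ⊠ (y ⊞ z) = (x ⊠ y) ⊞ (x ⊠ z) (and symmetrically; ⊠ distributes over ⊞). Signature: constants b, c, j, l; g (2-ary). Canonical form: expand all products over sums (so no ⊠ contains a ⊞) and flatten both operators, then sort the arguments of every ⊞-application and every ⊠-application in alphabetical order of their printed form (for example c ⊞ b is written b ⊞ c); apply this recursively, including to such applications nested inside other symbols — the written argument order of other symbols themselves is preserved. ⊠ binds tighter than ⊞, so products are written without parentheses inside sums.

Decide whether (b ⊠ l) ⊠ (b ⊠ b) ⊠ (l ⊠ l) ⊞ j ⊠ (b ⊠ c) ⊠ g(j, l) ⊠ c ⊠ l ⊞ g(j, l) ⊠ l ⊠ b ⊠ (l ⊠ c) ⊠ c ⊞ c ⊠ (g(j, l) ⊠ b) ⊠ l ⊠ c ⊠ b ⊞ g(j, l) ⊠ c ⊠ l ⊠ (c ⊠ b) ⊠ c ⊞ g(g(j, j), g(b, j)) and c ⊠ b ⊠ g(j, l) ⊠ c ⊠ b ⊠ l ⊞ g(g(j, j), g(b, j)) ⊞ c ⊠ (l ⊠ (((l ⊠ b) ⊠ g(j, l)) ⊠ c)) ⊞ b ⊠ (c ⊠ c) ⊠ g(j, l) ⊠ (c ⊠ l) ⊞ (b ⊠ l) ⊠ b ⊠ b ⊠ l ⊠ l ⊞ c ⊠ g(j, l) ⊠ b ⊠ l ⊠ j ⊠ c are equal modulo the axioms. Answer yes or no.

Answer: yes — both canonical forms are b ⊠ b ⊠ b ⊠ l ⊠ l ⊠ l ⊞ b ⊠ b ⊠ c ⊠ c ⊠ g(j, l) ⊠ l ⊞ b ⊠ c ⊠ c ⊠ c ⊠ g(j, l) ⊠ l ⊞ b ⊠ c ⊠ c ⊠ g(j, l) ⊠ j ⊠ l ⊞ b ⊠ c ⊠ c ⊠ g(j, l) ⊠ l ⊠ l ⊞ g(g(j, j), g(b, j))

Derivation:
Left:  (b ⊠ l) ⊠ (b ⊠ b) ⊠ (l ⊠ l) ⊞ j ⊠ (b ⊠ c) ⊠ g(j, l) ⊠ c ⊠ l ⊞ g(j, l) ⊠ l ⊠ b ⊠ (l ⊠ c) ⊠ c ⊞ c ⊠ (g(j, l) ⊠ b) ⊠ l ⊠ c ⊠ b ⊞ g(j, l) ⊠ c ⊠ l ⊠ (c ⊠ b) ⊠ c ⊞ g(g(j, j), g(b, j))
  Merge nested applications:  b ⊠ b ⊠ b ⊠ l ⊠ l ⊠ l ⊞ b ⊠ c ⊠ c ⊠ g(j, l) ⊠ j ⊠ l ⊞ b ⊠ c ⊠ c ⊠ g(j, l) ⊠ l ⊠ l ⊞ b ⊠ b ⊠ c ⊠ c ⊠ g(j, l) ⊠ l ⊞ b ⊠ c ⊠ c ⊠ c ⊠ g(j, l) ⊠ l ⊞ g(g(j, j), g(b, j))
  Order the arguments:  b ⊠ b ⊠ b ⊠ l ⊠ l ⊠ l ⊞ b ⊠ b ⊠ c ⊠ c ⊠ g(j, l) ⊠ l ⊞ b ⊠ c ⊠ c ⊠ c ⊠ g(j, l) ⊠ l ⊞ b ⊠ c ⊠ c ⊠ g(j, l) ⊠ j ⊠ l ⊞ b ⊠ c ⊠ c ⊠ g(j, l) ⊠ l ⊠ l ⊞ g(g(j, j), g(b, j))
Right:  c ⊠ b ⊠ g(j, l) ⊠ c ⊠ b ⊠ l ⊞ g(g(j, j), g(b, j)) ⊞ c ⊠ (l ⊠ (((l ⊠ b) ⊠ g(j, l)) ⊠ c)) ⊞ b ⊠ (c ⊠ c) ⊠ g(j, l) ⊠ (c ⊠ l) ⊞ (b ⊠ l) ⊠ b ⊠ b ⊠ l ⊠ l ⊞ c ⊠ g(j, l) ⊠ b ⊠ l ⊠ j ⊠ c
  Merge nested applications:  b ⊠ b ⊠ c ⊠ c ⊠ g(j, l) ⊠ l ⊞ g(g(j, j), g(b, j)) ⊞ b ⊠ c ⊠ c ⊠ g(j, l) ⊠ l ⊠ l ⊞ b ⊠ c ⊠ c ⊠ c ⊠ g(j, l) ⊠ l ⊞ b ⊠ b ⊠ b ⊠ l ⊠ l ⊠ l ⊞ b ⊠ c ⊠ c ⊠ g(j, l) ⊠ j ⊠ l
  Sort arguments:  b ⊠ b ⊠ b ⊠ l ⊠ l ⊠ l ⊞ b ⊠ b ⊠ c ⊠ c ⊠ g(j, l) ⊠ l ⊞ b ⊠ c ⊠ c ⊠ c ⊠ g(j, l) ⊠ l ⊞ b ⊠ c ⊠ c ⊠ g(j, l) ⊠ j ⊠ l ⊞ b ⊠ c ⊠ c ⊠ g(j, l) ⊠ l ⊠ l ⊞ g(g(j, j), g(b, j))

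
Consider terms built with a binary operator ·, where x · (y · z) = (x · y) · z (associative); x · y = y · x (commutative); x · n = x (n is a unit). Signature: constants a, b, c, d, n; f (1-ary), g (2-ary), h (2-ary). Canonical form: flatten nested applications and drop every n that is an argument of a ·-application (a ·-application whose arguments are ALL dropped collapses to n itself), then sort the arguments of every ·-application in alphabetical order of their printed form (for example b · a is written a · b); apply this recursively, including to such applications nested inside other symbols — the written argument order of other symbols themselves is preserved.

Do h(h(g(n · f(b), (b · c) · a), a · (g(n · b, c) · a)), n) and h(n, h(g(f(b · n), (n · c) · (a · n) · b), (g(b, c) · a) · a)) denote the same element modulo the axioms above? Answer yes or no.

Left:  h(h(g(n · f(b), (b · c) · a), a · (g(n · b, c) · a)), n)
  Focus inside:  a · (g(n · b, c) · a)
  Un-nest:  a · g(n · b, c) · a
  Canonicalize subterm:  g(n · b, c)  →  g(b, c)
  Order the arguments:  a · a · g(b, c)
  Rebuild:  h(h(g(f(b), a · b · c), a · a · g(b, c)), n)
Right:  h(n, h(g(f(b · n), (n · c) · (a · n) · b), (g(b, c) · a) · a))
  Descend into:  (n · c) · (a · n) · b
  Un-nest:  n · c · a · n · b
  Drop the unit:  drop n (×2)
  Sort arguments:  a · b · c
  Put back:  h(n, h(g(f(b), a · b · c), a · a · g(b, c)))

Answer: no — h(h(g(f(b), a · b · c), a · a · g(b, c)), n) vs h(n, h(g(f(b), a · b · c), a · a · g(b, c)))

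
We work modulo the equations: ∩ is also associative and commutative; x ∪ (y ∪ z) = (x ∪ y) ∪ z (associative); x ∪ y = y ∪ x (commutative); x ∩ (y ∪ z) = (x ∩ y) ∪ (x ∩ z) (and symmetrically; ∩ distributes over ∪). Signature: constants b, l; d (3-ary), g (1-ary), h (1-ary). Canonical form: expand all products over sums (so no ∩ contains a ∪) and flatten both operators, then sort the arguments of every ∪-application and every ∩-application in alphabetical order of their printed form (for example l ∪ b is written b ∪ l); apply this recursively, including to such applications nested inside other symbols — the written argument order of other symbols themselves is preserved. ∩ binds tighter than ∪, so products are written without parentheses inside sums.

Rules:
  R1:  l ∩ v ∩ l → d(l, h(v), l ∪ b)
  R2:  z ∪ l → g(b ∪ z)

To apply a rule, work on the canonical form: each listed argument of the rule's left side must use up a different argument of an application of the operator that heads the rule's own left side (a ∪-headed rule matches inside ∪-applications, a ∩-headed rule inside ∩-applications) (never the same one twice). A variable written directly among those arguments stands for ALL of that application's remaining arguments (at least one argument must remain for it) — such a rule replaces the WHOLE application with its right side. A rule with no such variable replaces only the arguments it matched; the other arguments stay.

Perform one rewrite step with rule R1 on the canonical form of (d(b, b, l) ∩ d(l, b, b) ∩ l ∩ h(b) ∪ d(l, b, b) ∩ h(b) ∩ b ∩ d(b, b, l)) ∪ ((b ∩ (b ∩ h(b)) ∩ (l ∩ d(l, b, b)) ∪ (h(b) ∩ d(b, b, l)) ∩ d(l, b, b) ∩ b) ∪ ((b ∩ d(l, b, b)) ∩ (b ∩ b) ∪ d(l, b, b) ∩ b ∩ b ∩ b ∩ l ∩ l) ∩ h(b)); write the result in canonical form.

Canonical form:  b ∩ b ∩ b ∩ d(l, b, b) ∩ h(b) ∪ b ∩ b ∩ b ∩ d(l, b, b) ∩ h(b) ∩ l ∩ l ∪ b ∩ b ∩ d(l, b, b) ∩ h(b) ∩ l ∪ b ∩ d(b, b, l) ∩ d(l, b, b) ∩ h(b) ∪ b ∩ d(b, b, l) ∩ d(l, b, b) ∩ h(b) ∪ d(b, b, l) ∩ d(l, b, b) ∩ h(b) ∩ l
Match R1:  consume l, l;  v := b ∩ b ∩ b ∩ d(l, b, b) ∩ h(b)
The variable takes the whole remainder — replace the entire application.
New term:  b ∩ b ∩ b ∩ d(l, b, b) ∩ h(b) ∪ b ∩ b ∩ d(l, b, b) ∩ h(b) ∩ l ∪ b ∩ d(b, b, l) ∩ d(l, b, b) ∩ h(b) ∪ b ∩ d(b, b, l) ∩ d(l, b, b) ∩ h(b) ∪ d(b, b, l) ∩ d(l, b, b) ∩ h(b) ∩ l ∪ d(l, h(b ∩ b ∩ b ∩ d(l, b, b) ∩ h(b)), b ∪ l)

Answer: b ∩ b ∩ b ∩ d(l, b, b) ∩ h(b) ∪ b ∩ b ∩ d(l, b, b) ∩ h(b) ∩ l ∪ b ∩ d(b, b, l) ∩ d(l, b, b) ∩ h(b) ∪ b ∩ d(b, b, l) ∩ d(l, b, b) ∩ h(b) ∪ d(b, b, l) ∩ d(l, b, b) ∩ h(b) ∩ l ∪ d(l, h(b ∩ b ∩ b ∩ d(l, b, b) ∩ h(b)), b ∪ l)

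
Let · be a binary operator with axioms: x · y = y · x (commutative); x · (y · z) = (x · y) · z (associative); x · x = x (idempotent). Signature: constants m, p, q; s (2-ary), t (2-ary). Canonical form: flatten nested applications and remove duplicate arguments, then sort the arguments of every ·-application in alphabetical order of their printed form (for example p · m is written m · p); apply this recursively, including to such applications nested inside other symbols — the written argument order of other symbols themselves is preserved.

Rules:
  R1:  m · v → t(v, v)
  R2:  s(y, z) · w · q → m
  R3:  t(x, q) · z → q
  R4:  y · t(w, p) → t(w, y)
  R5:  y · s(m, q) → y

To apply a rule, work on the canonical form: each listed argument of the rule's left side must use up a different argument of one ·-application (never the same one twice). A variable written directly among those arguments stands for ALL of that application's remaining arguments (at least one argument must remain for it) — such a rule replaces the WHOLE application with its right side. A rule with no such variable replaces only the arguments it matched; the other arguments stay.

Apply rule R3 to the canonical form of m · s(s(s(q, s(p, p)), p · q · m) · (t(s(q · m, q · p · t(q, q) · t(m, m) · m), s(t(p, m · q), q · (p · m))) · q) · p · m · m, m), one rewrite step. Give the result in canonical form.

Answer: m · s(m · p · q · s(s(q, s(p, p)), m · p · q) · t(s(m · q, q), s(t(p, m · q), m · p · q)), m)

Derivation:
Canonical form:  m · s(m · p · q · s(s(q, s(p, p)), m · p · q) · t(s(m · q, m · p · q · t(m, m) · t(q, q)), s(t(p, m · q), m · p · q)), m)
Apply R3:  consuming t(q, q);  x := q, z := m · p · q · t(m, m)
The extension variable absorbs all remaining arguments, so the whole application is rewritten.
Result:  m · s(m · p · q · s(s(q, s(p, p)), m · p · q) · t(s(m · q, q), s(t(p, m · q), m · p · q)), m)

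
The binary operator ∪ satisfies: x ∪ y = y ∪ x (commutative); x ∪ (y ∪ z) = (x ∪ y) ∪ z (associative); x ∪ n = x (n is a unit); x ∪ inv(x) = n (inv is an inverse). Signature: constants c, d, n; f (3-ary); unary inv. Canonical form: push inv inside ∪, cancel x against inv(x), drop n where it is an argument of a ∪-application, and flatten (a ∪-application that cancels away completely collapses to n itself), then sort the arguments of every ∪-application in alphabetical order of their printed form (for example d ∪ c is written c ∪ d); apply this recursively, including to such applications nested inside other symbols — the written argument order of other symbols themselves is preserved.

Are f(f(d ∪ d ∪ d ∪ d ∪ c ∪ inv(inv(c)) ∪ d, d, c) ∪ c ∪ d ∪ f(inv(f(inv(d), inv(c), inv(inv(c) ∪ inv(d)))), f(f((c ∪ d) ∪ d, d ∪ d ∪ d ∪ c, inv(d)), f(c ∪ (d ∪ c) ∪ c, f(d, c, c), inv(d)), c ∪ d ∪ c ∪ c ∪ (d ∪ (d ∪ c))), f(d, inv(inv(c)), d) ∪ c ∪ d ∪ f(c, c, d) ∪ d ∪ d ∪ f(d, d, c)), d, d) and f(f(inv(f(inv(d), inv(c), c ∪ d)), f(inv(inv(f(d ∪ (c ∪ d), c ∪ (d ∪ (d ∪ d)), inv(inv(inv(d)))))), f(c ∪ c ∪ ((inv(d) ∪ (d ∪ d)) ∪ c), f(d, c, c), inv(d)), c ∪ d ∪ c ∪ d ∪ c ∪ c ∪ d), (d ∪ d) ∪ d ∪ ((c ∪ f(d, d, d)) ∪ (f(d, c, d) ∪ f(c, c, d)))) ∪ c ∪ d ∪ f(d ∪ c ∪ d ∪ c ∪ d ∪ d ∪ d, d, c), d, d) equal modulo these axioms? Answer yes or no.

Left:  f(f(d ∪ d ∪ d ∪ d ∪ c ∪ inv(inv(c)) ∪ d, d, c) ∪ c ∪ d ∪ f(inv(f(inv(d), inv(c), inv(inv(c) ∪ inv(d)))), f(f((c ∪ d) ∪ d, d ∪ d ∪ d ∪ c, inv(d)), f(c ∪ (d ∪ c) ∪ c, f(d, c, c), inv(d)), c ∪ d ∪ c ∪ c ∪ (d ∪ (d ∪ c))), f(d, inv(inv(c)), d) ∪ c ∪ d ∪ f(c, c, d) ∪ d ∪ d ∪ f(d, d, c)), d, d)
  Work inside:  f(d ∪ d ∪ d ∪ d ∪ c ∪ inv(inv(c)) ∪ d, d, c) ∪ c ∪ d ∪ f(inv(f(inv(d), inv(c), inv(inv(c) ∪ inv(d)))), f(f((c ∪ d) ∪ d, d ∪ d ∪ d ∪ c, inv(d)), f(c ∪ (d ∪ c) ∪ c, f(d, c, c), inv(d)), c ∪ d ∪ c ∪ c ∪ (d ∪ (d ∪ c))), f(d, inv(inv(c)), d) ∪ c ∪ d ∪ f(c, c, d) ∪ d ∪ d ∪ f(d, d, c))
  Push inv inside:  distribute inv over ∪ and collapse double inv
  Collect:  f(c ∪ c ∪ d ∪ d ∪ d ∪ d ∪ d, d, c) ∪ c ∪ d ∪ f(inv(f(inv(d), inv(c), c ∪ d)), f(f(c ∪ d ∪ d, c ∪ d ∪ d ∪ d, inv(d)), f(c ∪ c ∪ c ∪ d, f(d, c, c), inv(d)), c ∪ c ∪ c ∪ c ∪ d ∪ d ∪ d), c ∪ d ∪ d ∪ d ∪ f(c, c, d) ∪ f(d, c, d) ∪ f(d, d, c))
  Sort arguments:  c ∪ d ∪ f(c ∪ c ∪ d ∪ d ∪ d ∪ d ∪ d, d, c) ∪ f(inv(f(inv(d), inv(c), c ∪ d)), f(f(c ∪ d ∪ d, c ∪ d ∪ d ∪ d, inv(d)), f(c ∪ c ∪ c ∪ d, f(d, c, c), inv(d)), c ∪ c ∪ c ∪ c ∪ d ∪ d ∪ d), c ∪ d ∪ d ∪ d ∪ f(c, c, d) ∪ f(d, c, d) ∪ f(d, d, c))
  Put back:  f(c ∪ d ∪ f(c ∪ c ∪ d ∪ d ∪ d ∪ d ∪ d, d, c) ∪ f(inv(f(inv(d), inv(c), c ∪ d)), f(f(c ∪ d ∪ d, c ∪ d ∪ d ∪ d, inv(d)), f(c ∪ c ∪ c ∪ d, f(d, c, c), inv(d)), c ∪ c ∪ c ∪ c ∪ d ∪ d ∪ d), c ∪ d ∪ d ∪ d ∪ f(c, c, d) ∪ f(d, c, d) ∪ f(d, d, c)), d, d)
Right:  f(f(inv(f(inv(d), inv(c), c ∪ d)), f(inv(inv(f(d ∪ (c ∪ d), c ∪ (d ∪ (d ∪ d)), inv(inv(inv(d)))))), f(c ∪ c ∪ ((inv(d) ∪ (d ∪ d)) ∪ c), f(d, c, c), inv(d)), c ∪ d ∪ c ∪ d ∪ c ∪ c ∪ d), (d ∪ d) ∪ d ∪ ((c ∪ f(d, d, d)) ∪ (f(d, c, d) ∪ f(c, c, d)))) ∪ c ∪ d ∪ f(d ∪ c ∪ d ∪ c ∪ d ∪ d ∪ d, d, c), d, d)
  Work inside:  f(inv(f(inv(d), inv(c), c ∪ d)), f(inv(inv(f(d ∪ (c ∪ d), c ∪ (d ∪ (d ∪ d)), inv(inv(inv(d)))))), f(c ∪ c ∪ ((inv(d) ∪ (d ∪ d)) ∪ c), f(d, c, c), inv(d)), c ∪ d ∪ c ∪ d ∪ c ∪ c ∪ d), (d ∪ d) ∪ d ∪ ((c ∪ f(d, d, d)) ∪ (f(d, c, d) ∪ f(c, c, d)))) ∪ c ∪ d ∪ f(d ∪ c ∪ d ∪ c ∪ d ∪ d ∪ d, d, c)
  Push inv inside:  distribute inv over ∪ and collapse double inv
  Collect:  f(inv(f(inv(d), inv(c), c ∪ d)), f(f(c ∪ d ∪ d, c ∪ d ∪ d ∪ d, inv(d)), f(c ∪ c ∪ c ∪ d, f(d, c, c), inv(d)), c ∪ c ∪ c ∪ c ∪ d ∪ d ∪ d), c ∪ d ∪ d ∪ d ∪ f(c, c, d) ∪ f(d, c, d) ∪ f(d, d, d)) ∪ c ∪ d ∪ f(c ∪ c ∪ d ∪ d ∪ d ∪ d ∪ d, d, c)
  Sort arguments:  c ∪ d ∪ f(c ∪ c ∪ d ∪ d ∪ d ∪ d ∪ d, d, c) ∪ f(inv(f(inv(d), inv(c), c ∪ d)), f(f(c ∪ d ∪ d, c ∪ d ∪ d ∪ d, inv(d)), f(c ∪ c ∪ c ∪ d, f(d, c, c), inv(d)), c ∪ c ∪ c ∪ c ∪ d ∪ d ∪ d), c ∪ d ∪ d ∪ d ∪ f(c, c, d) ∪ f(d, c, d) ∪ f(d, d, d))
  Reassemble:  f(c ∪ d ∪ f(c ∪ c ∪ d ∪ d ∪ d ∪ d ∪ d, d, c) ∪ f(inv(f(inv(d), inv(c), c ∪ d)), f(f(c ∪ d ∪ d, c ∪ d ∪ d ∪ d, inv(d)), f(c ∪ c ∪ c ∪ d, f(d, c, c), inv(d)), c ∪ c ∪ c ∪ c ∪ d ∪ d ∪ d), c ∪ d ∪ d ∪ d ∪ f(c, c, d) ∪ f(d, c, d) ∪ f(d, d, d)), d, d)

Answer: no — f(c ∪ d ∪ f(c ∪ c ∪ d ∪ d ∪ d ∪ d ∪ d, d, c) ∪ f(inv(f(inv(d), inv(c), c ∪ d)), f(f(c ∪ d ∪ d, c ∪ d ∪ d ∪ d, inv(d)), f(c ∪ c ∪ c ∪ d, f(d, c, c), inv(d)), c ∪ c ∪ c ∪ c ∪ d ∪ d ∪ d), c ∪ d ∪ d ∪ d ∪ f(c, c, d) ∪ f(d, c, d) ∪ f(d, d, c)), d, d) vs f(c ∪ d ∪ f(c ∪ c ∪ d ∪ d ∪ d ∪ d ∪ d, d, c) ∪ f(inv(f(inv(d), inv(c), c ∪ d)), f(f(c ∪ d ∪ d, c ∪ d ∪ d ∪ d, inv(d)), f(c ∪ c ∪ c ∪ d, f(d, c, c), inv(d)), c ∪ c ∪ c ∪ c ∪ d ∪ d ∪ d), c ∪ d ∪ d ∪ d ∪ f(c, c, d) ∪ f(d, c, d) ∪ f(d, d, d)), d, d)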